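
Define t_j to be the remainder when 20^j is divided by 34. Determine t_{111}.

6

Computing terms: t_1 = 20, t_2 = 26, t_3 = 10, t_4 = 30, t_5 = 22, t_6 = 32, t_7 = 28, t_8 = 16, t_9 = 14, t_{10} = 8, t_{11} = 24, t_{12} = 4, t_{13} = 12, t_{14} = 2, t_{15} = 6, t_{16} = 18, t_{17} = 20.
Since t_{17} = t_1 = 20, the sequence is periodic with period 16.
(111 - 1) mod 16 = 14, so t_{111} = t_{15} = 6.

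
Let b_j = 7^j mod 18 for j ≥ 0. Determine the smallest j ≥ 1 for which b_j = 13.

2

b_0 = 1, b_1 = 7, b_2 = 13, b_3 = 1.
The sequence repeats with period 3.
The value 13 first appears (with j ≥ 1) at b_2.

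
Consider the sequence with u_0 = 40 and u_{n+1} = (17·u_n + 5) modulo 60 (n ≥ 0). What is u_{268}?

u_0 = 40, u_1 = 25, u_2 = 10, u_3 = 55, u_4 = 40.
Since u_4 = u_0 = 40, the sequence is periodic with period 4.
(268 - 0) mod 4 = 0, so u_{268} = u_0 = 40.

40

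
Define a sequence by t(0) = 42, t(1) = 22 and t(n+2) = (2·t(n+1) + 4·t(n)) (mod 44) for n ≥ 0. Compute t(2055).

28

We have t(0) = 42, t(1) = 22, t(2) = 36, t(3) = 28, t(4) = 24, t(5) = 28, t(6) = 20, t(7) = 20, t(8) = 32, t(9) = 12, t(10) = 20, t(11) = 0, t(12) = 36, t(13) = 28.
Since (t(12), t(13)) = (t(2), t(3)) = (36, 28) (two consecutive terms determine the rest), the sequence is eventually periodic: after a pre-period of length 2 it cycles with period 10.
For n ≥ 2, t(n) depends only on (n - 2) mod 10. (2055 - 2) mod 10 = 3, so t(2055) = t(5) = 28.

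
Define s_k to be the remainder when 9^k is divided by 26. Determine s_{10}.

s_0 = 1; s_1 = 9; s_2 = 3; s_3 = 1.
Since s_3 = s_0 = 1, the sequence is periodic with period 3.
(10 - 0) mod 3 = 1, so s_{10} = s_1 = 9.

9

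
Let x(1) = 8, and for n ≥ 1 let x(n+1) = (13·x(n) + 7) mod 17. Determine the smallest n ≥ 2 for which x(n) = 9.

2

Computing terms: x(1) = 8, x(2) = 9, x(3) = 5, x(4) = 4, x(5) = 8.
Since x(5) = x(1) = 8, the sequence is periodic with period 4.
The value 9 first appears (with n ≥ 2) at x(2).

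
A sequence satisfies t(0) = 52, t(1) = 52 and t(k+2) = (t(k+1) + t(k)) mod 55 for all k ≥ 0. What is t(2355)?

9

Listing terms: t(0) = 52, t(1) = 52, t(2) = 49, t(3) = 46, t(4) = 40, t(5) = 31, t(6) = 16, t(7) = 47, t(8) = 8, t(9) = 0, t(10) = 8, t(11) = 8, t(12) = 16, t(13) = 24, t(14) = 40, t(15) = 9, t(16) = 49, t(17) = 3, t(18) = 52, t(19) = 0, t(20) = 52, t(21) = 52.
The sequence repeats with period 20.
(2355 - 0) mod 20 = 15, so t(2355) = t(15) = 9.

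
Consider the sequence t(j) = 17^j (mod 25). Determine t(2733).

t(0) = 1, t(1) = 17, t(2) = 14, t(3) = 13, t(4) = 21, t(5) = 7, t(6) = 19, t(7) = 23, t(8) = 16, t(9) = 22, t(10) = 24, t(11) = 8, t(12) = 11, t(13) = 12, t(14) = 4, t(15) = 18, t(16) = 6, t(17) = 2, t(18) = 9, t(19) = 3, t(20) = 1.
Since t(20) = t(0) = 1, the sequence is periodic with period 20.
(2733 - 0) mod 20 = 13, so t(2733) = t(13) = 12.

12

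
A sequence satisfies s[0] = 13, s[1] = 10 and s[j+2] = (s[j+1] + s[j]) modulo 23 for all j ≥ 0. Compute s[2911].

Listing terms: s[0] = 13; s[1] = 10; s[2] = 0; s[3] = 10; s[4] = 10; s[5] = 20; s[6] = 7; s[7] = 4; s[8] = 11; s[9] = 15; s[10] = 3; s[11] = 18; s[12] = 21; s[13] = 16; s[14] = 14; s[15] = 7; s[16] = 21; s[17] = 5; s[18] = 3; s[19] = 8; s[20] = 11; s[21] = 19; s[22] = 7; s[23] = 3; s[24] = 10; s[25] = 13; s[26] = 0; s[27] = 13; s[28] = 13; s[29] = 3; s[30] = 16; s[31] = 19; s[32] = 12; s[33] = 8; s[34] = 20; s[35] = 5; s[36] = 2; s[37] = 7; s[38] = 9; s[39] = 16; s[40] = 2; s[41] = 18; s[42] = 20; s[43] = 15; s[44] = 12; s[45] = 4; s[46] = 16; s[47] = 20; s[48] = 13; s[49] = 10.
The sequence repeats with period 48.
So s[2911] = s[0 + ((2911-0) mod 48)] = s[31] = 19.

19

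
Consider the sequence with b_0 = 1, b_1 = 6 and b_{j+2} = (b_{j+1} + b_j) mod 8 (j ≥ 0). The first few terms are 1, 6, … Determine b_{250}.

4

Computing terms: b_0 = 1,  b_1 = 6,  b_2 = 7,  b_3 = 5,  b_4 = 4,  b_5 = 1,  b_6 = 5,  b_7 = 6,  b_8 = 3,  b_9 = 1,  b_{10} = 4,  b_{11} = 5,  b_{12} = 1,  b_{13} = 6.
The sequence repeats with period 12.
So b_{250} = b_{0 + ((250-0) mod 12)} = b_{10} = 4.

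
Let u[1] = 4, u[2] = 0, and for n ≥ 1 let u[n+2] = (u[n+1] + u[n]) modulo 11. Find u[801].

Computing terms: u[1] = 4; u[2] = 0; u[3] = 4; u[4] = 4; u[5] = 8; u[6] = 1; u[7] = 9; u[8] = 10; u[9] = 8; u[10] = 7; u[11] = 4; u[12] = 0.
Since (u[11], u[12]) = (u[1], u[2]) = (4, 0) (two consecutive terms determine the rest), the sequence is periodic with period 10.
So u[801] = u[1 + ((801-1) mod 10)] = u[1] = 4.

4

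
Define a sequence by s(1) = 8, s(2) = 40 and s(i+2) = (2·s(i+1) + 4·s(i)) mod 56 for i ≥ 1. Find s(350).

Listing terms: s(1) = 8, s(2) = 40, s(3) = 0, s(4) = 48, s(5) = 40, s(6) = 48, s(7) = 32, s(8) = 32, s(9) = 24, s(10) = 8, s(11) = 0, s(12) = 32, s(13) = 8, s(14) = 32, s(15) = 40, s(16) = 40, s(17) = 16, s(18) = 24, s(19) = 0, s(20) = 40, s(21) = 24, s(22) = 40, s(23) = 8, s(24) = 8, s(25) = 48, s(26) = 16, s(27) = 0, s(28) = 8, s(29) = 16, s(30) = 8, s(31) = 24, s(32) = 24, s(33) = 32, s(34) = 48, s(35) = 0, s(36) = 24, s(37) = 48, s(38) = 24, s(39) = 16, s(40) = 16, s(41) = 40, s(42) = 32, s(43) = 0, s(44) = 16, s(45) = 32, s(46) = 16, s(47) = 48, s(48) = 48, s(49) = 8, s(50) = 40.
The sequence repeats with period 48.
So s(350) = s(1 + ((350-1) mod 48)) = s(14) = 32.

32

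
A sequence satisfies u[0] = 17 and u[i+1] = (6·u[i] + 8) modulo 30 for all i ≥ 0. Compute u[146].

u[0] = 17, u[1] = 20, u[2] = 8, u[3] = 26, u[4] = 14, u[5] = 2, u[6] = 20.
Since u[6] = u[1] = 20, the sequence is eventually periodic: after a pre-period of length 1 it cycles with period 5.
For i ≥ 1, u[i] depends only on (i - 1) mod 5. (146 - 1) mod 5 = 0, so u[146] = u[1] = 20.

20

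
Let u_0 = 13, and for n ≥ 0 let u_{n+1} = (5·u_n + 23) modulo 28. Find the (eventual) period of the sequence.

12

We have u_0 = 13; u_1 = 4; u_2 = 15; u_3 = 14; u_4 = 9; u_5 = 12; u_6 = 27; u_7 = 18; u_8 = 1; u_9 = 0; u_{10} = 23; u_{11} = 26; u_{12} = 13.
The sequence repeats with period 12.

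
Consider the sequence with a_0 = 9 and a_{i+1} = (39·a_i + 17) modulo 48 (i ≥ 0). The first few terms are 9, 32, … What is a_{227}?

8

Computing terms: a_0 = 9,  a_1 = 32,  a_2 = 17,  a_3 = 8,  a_4 = 41,  a_5 = 32.
Since a_5 = a_1 = 32, the sequence is eventually periodic: after a pre-period of length 1 it cycles with period 4.
For i ≥ 1, a_i depends only on (i - 1) mod 4. (227 - 1) mod 4 = 2, so a_{227} = a_3 = 8.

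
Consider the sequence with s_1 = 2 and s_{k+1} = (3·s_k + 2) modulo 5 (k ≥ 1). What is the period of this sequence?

4

s_1 = 2, s_2 = 3, s_3 = 1, s_4 = 0, s_5 = 2.
The sequence repeats with period 4.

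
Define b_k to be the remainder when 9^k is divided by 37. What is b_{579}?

26

b_0 = 1; b_1 = 9; b_2 = 7; b_3 = 26; b_4 = 12; b_5 = 34; b_6 = 10; b_7 = 16; b_8 = 33; b_9 = 1.
The sequence repeats with period 9.
(579 - 0) mod 9 = 3, so b_{579} = b_3 = 26.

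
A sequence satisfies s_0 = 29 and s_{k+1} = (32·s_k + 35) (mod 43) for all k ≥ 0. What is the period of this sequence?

14

We have s_0 = 29,  s_1 = 17,  s_2 = 20,  s_3 = 30,  s_4 = 6,  s_5 = 12,  s_6 = 32,  s_7 = 27,  s_8 = 39,  s_9 = 36,  s_{10} = 26,  s_{11} = 7,  s_{12} = 1,  s_{13} = 24,  s_{14} = 29.
The sequence repeats with period 14.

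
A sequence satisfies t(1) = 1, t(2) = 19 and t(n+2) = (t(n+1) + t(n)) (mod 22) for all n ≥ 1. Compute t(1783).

t(1) = 1; t(2) = 19; t(3) = 20; t(4) = 17; t(5) = 15; t(6) = 10; t(7) = 3; t(8) = 13; t(9) = 16; t(10) = 7; t(11) = 1; t(12) = 8; t(13) = 9; t(14) = 17; t(15) = 4; t(16) = 21; t(17) = 3; t(18) = 2; t(19) = 5; t(20) = 7; t(21) = 12; t(22) = 19; t(23) = 9; t(24) = 6; t(25) = 15; t(26) = 21; t(27) = 14; t(28) = 13; t(29) = 5; t(30) = 18; t(31) = 1; t(32) = 19.
Since (t(31), t(32)) = (t(1), t(2)) = (1, 19) (two consecutive terms determine the rest), the sequence is periodic with period 30.
(1783 - 1) mod 30 = 12, so t(1783) = t(13) = 9.

9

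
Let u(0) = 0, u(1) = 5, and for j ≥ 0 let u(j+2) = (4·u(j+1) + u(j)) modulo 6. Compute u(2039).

5

Listing terms: u(0) = 0,  u(1) = 5,  u(2) = 2,  u(3) = 1,  u(4) = 0,  u(5) = 1,  u(6) = 4,  u(7) = 5,  u(8) = 0,  u(9) = 5.
Since (u(8), u(9)) = (u(0), u(1)) = (0, 5) (two consecutive terms determine the rest), the sequence is periodic with period 8.
(2039 - 0) mod 8 = 7, so u(2039) = u(7) = 5.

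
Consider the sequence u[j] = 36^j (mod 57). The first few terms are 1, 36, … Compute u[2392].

Computing terms: u[0] = 1; u[1] = 36; u[2] = 42; u[3] = 30; u[4] = 54; u[5] = 6; u[6] = 45; u[7] = 24; u[8] = 9; u[9] = 39; u[10] = 36.
Since u[10] = u[1] = 36, the sequence is eventually periodic: after a pre-period of length 1 it cycles with period 9.
For j ≥ 1, u[j] depends only on (j - 1) mod 9. (2392 - 1) mod 9 = 6, so u[2392] = u[7] = 24.

24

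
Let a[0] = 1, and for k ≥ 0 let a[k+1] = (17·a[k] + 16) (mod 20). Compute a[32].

a[0] = 1; a[1] = 13; a[2] = 17; a[3] = 5; a[4] = 1.
Since a[4] = a[0] = 1, the sequence is periodic with period 4.
(32 - 0) mod 4 = 0, so a[32] = a[0] = 1.

1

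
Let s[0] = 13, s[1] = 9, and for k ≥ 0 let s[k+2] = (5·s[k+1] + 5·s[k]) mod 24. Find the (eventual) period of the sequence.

12

We have s[0] = 13; s[1] = 9; s[2] = 14; s[3] = 19; s[4] = 21; s[5] = 8; s[6] = 1; s[7] = 21; s[8] = 14; s[9] = 7; s[10] = 9; s[11] = 8; s[12] = 13; s[13] = 9.
The sequence repeats with period 12.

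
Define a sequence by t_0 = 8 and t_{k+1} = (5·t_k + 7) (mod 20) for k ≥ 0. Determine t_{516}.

Listing terms: t_0 = 8,  t_1 = 7,  t_2 = 2,  t_3 = 17,  t_4 = 12,  t_5 = 7.
Since t_5 = t_1 = 7, the sequence is eventually periodic: after a pre-period of length 1 it cycles with period 4.
For k ≥ 1, t_k depends only on (k - 1) mod 4. (516 - 1) mod 4 = 3, so t_{516} = t_4 = 12.

12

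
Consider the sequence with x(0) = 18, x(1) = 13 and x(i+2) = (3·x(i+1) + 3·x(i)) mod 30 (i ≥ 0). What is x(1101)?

18

Computing terms: x(0) = 18; x(1) = 13; x(2) = 3; x(3) = 18; x(4) = 3; x(5) = 3; x(6) = 18.
Since (x(5), x(6)) = (x(2), x(3)) = (3, 18) (two consecutive terms determine the rest), the sequence is eventually periodic: after a pre-period of length 2 it cycles with period 3.
For i ≥ 2, x(i) depends only on (i - 2) mod 3. (1101 - 2) mod 3 = 1, so x(1101) = x(3) = 18.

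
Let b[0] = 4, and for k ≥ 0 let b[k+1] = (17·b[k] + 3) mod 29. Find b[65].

13

b[0] = 4, b[1] = 13, b[2] = 21, b[3] = 12, b[4] = 4.
The sequence repeats with period 4.
(65 - 0) mod 4 = 1, so b[65] = b[1] = 13.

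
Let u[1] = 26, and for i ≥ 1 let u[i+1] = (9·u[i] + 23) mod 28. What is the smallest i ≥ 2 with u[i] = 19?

4

Listing terms: u[1] = 26, u[2] = 5, u[3] = 12, u[4] = 19, u[5] = 26.
Since u[5] = u[1] = 26, the sequence is periodic with period 4.
The value 19 first appears (with i ≥ 2) at u[4].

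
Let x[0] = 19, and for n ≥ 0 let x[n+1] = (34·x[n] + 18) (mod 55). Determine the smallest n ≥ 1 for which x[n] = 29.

3

Computing terms: x[0] = 19; x[1] = 4; x[2] = 44; x[3] = 29; x[4] = 14; x[5] = 54; x[6] = 39; x[7] = 24; x[8] = 9; x[9] = 49; x[10] = 34; x[11] = 19.
Since x[11] = x[0] = 19, the sequence is periodic with period 11.
The value 29 first appears (with n ≥ 1) at x[3].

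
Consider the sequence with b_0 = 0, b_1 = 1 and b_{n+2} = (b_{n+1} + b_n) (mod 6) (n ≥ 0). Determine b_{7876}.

3

b_0 = 0; b_1 = 1; b_2 = 1; b_3 = 2; b_4 = 3; b_5 = 5; b_6 = 2; b_7 = 1; b_8 = 3; b_9 = 4; b_{10} = 1; b_{11} = 5; b_{12} = 0; b_{13} = 5; b_{14} = 5; b_{15} = 4; b_{16} = 3; b_{17} = 1; b_{18} = 4; b_{19} = 5; b_{20} = 3; b_{21} = 2; b_{22} = 5; b_{23} = 1; b_{24} = 0; b_{25} = 1.
The sequence repeats with period 24.
(7876 - 0) mod 24 = 4, so b_{7876} = b_4 = 3.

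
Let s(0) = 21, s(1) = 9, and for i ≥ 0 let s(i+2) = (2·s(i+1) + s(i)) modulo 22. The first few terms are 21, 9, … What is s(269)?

s(0) = 21, s(1) = 9, s(2) = 17, s(3) = 21, s(4) = 15, s(5) = 7, s(6) = 7, s(7) = 21, s(8) = 5, s(9) = 9, s(10) = 1, s(11) = 11, s(12) = 1, s(13) = 13, s(14) = 5, s(15) = 1, s(16) = 7, s(17) = 15, s(18) = 15, s(19) = 1, s(20) = 17, s(21) = 13, s(22) = 21, s(23) = 11, s(24) = 21, s(25) = 9.
The sequence repeats with period 24.
So s(269) = s(0 + ((269-0) mod 24)) = s(5) = 7.

7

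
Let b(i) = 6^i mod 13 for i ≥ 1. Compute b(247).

7

We have b(1) = 6, b(2) = 10, b(3) = 8, b(4) = 9, b(5) = 2, b(6) = 12, b(7) = 7, b(8) = 3, b(9) = 5, b(10) = 4, b(11) = 11, b(12) = 1, b(13) = 6.
Since b(13) = b(1) = 6, the sequence is periodic with period 12.
(247 - 1) mod 12 = 6, so b(247) = b(7) = 7.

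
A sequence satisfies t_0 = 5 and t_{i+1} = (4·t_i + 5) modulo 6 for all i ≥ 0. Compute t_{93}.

Computing terms: t_0 = 5,  t_1 = 1,  t_2 = 3,  t_3 = 5.
Since t_3 = t_0 = 5, the sequence is periodic with period 3.
(93 - 0) mod 3 = 0, so t_{93} = t_0 = 5.

5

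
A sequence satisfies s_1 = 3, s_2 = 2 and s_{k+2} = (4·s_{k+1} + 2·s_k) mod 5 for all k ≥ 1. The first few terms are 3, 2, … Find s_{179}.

We have s_1 = 3,  s_2 = 2,  s_3 = 4,  s_4 = 0,  s_5 = 3,  s_6 = 2.
Since (s_5, s_6) = (s_1, s_2) = (3, 2) (two consecutive terms determine the rest), the sequence is periodic with period 4.
So s_{179} = s_{1 + ((179-1) mod 4)} = s_3 = 4.

4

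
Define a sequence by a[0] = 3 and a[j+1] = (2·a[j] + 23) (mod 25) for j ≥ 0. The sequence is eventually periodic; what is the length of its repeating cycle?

Computing terms: a[0] = 3,  a[1] = 4,  a[2] = 6,  a[3] = 10,  a[4] = 18,  a[5] = 9,  a[6] = 16,  a[7] = 5,  a[8] = 8,  a[9] = 14,  a[10] = 1,  a[11] = 0,  a[12] = 23,  a[13] = 19,  a[14] = 11,  a[15] = 20,  a[16] = 13,  a[17] = 24,  a[18] = 21,  a[19] = 15,  a[20] = 3.
The sequence repeats with period 20.

20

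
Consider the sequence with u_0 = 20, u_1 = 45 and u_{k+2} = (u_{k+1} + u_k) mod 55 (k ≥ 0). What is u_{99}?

25

u_0 = 20, u_1 = 45, u_2 = 10, u_3 = 0, u_4 = 10, u_5 = 10, u_6 = 20, u_7 = 30, u_8 = 50, u_9 = 25, u_{10} = 20, u_{11} = 45.
The sequence repeats with period 10.
(99 - 0) mod 10 = 9, so u_{99} = u_9 = 25.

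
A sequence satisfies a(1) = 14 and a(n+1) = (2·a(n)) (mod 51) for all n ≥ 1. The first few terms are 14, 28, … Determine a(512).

7

a(1) = 14,  a(2) = 28,  a(3) = 5,  a(4) = 10,  a(5) = 20,  a(6) = 40,  a(7) = 29,  a(8) = 7,  a(9) = 14.
The sequence repeats with period 8.
(512 - 1) mod 8 = 7, so a(512) = a(8) = 7.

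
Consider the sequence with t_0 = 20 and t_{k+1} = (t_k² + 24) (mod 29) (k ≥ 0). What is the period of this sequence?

4

t_0 = 20,  t_1 = 18,  t_2 = 0,  t_3 = 24,  t_4 = 20.
Since t_4 = t_0 = 20, the sequence is periodic with period 4.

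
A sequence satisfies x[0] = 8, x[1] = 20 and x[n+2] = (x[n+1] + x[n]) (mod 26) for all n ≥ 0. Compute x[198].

We have x[0] = 8; x[1] = 20; x[2] = 2; x[3] = 22; x[4] = 24; x[5] = 20; x[6] = 18; x[7] = 12; x[8] = 4; x[9] = 16; x[10] = 20; x[11] = 10; x[12] = 4; x[13] = 14; x[14] = 18; x[15] = 6; x[16] = 24; x[17] = 4; x[18] = 2; x[19] = 6; x[20] = 8; x[21] = 14; x[22] = 22; x[23] = 10; x[24] = 6; x[25] = 16; x[26] = 22; x[27] = 12; x[28] = 8; x[29] = 20.
The sequence repeats with period 28.
So x[198] = x[0 + ((198-0) mod 28)] = x[2] = 2.

2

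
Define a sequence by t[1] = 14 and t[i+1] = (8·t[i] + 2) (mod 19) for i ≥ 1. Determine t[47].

13

Listing terms: t[1] = 14; t[2] = 0; t[3] = 2; t[4] = 18; t[5] = 13; t[6] = 11; t[7] = 14.
Since t[7] = t[1] = 14, the sequence is periodic with period 6.
So t[47] = t[1 + ((47-1) mod 6)] = t[5] = 13.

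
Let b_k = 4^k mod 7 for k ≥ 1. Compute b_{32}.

2

Listing terms: b_1 = 4,  b_2 = 2,  b_3 = 1,  b_4 = 4.
The sequence repeats with period 3.
(32 - 1) mod 3 = 1, so b_{32} = b_2 = 2.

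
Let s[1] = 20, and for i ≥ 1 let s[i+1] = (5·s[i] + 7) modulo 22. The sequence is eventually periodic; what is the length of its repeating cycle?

10

Listing terms: s[1] = 20, s[2] = 19, s[3] = 14, s[4] = 11, s[5] = 18, s[6] = 9, s[7] = 8, s[8] = 3, s[9] = 0, s[10] = 7, s[11] = 20.
Since s[11] = s[1] = 20, the sequence is periodic with period 10.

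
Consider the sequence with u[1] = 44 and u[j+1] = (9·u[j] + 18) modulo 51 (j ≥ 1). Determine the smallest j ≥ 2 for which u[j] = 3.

Computing terms: u[1] = 44,  u[2] = 6,  u[3] = 21,  u[4] = 3,  u[5] = 45,  u[6] = 15,  u[7] = 0,  u[8] = 18,  u[9] = 27,  u[10] = 6.
Since u[10] = u[2] = 6, the sequence is eventually periodic: after a pre-period of length 1 it cycles with period 8.
The value 3 first appears (with j ≥ 2) at u[4].

4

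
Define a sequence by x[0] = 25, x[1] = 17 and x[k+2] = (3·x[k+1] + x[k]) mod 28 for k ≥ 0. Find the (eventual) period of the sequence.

Computing terms: x[0] = 25; x[1] = 17; x[2] = 20; x[3] = 21; x[4] = 27; x[5] = 18; x[6] = 25; x[7] = 9; x[8] = 24; x[9] = 25; x[10] = 15; x[11] = 14; x[12] = 1; x[13] = 17; x[14] = 24; x[15] = 5; x[16] = 11; x[17] = 10; x[18] = 13; x[19] = 21; x[20] = 20; x[21] = 25; x[22] = 11; x[23] = 2; x[24] = 17; x[25] = 25; x[26] = 8; x[27] = 21; x[28] = 15; x[29] = 10; x[30] = 17; x[31] = 5; x[32] = 4; x[33] = 17; x[34] = 27; x[35] = 14; x[36] = 13; x[37] = 25; x[38] = 4; x[39] = 9; x[40] = 3; x[41] = 18; x[42] = 1; x[43] = 21; x[44] = 8; x[45] = 17; x[46] = 3; x[47] = 26; x[48] = 25; x[49] = 17.
Since (x[48], x[49]) = (x[0], x[1]) = (25, 17) (two consecutive terms determine the rest), the sequence is periodic with period 48.

48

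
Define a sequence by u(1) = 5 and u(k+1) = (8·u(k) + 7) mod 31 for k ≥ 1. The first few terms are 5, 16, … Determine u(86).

5

Listing terms: u(1) = 5, u(2) = 16, u(3) = 11, u(4) = 2, u(5) = 23, u(6) = 5.
The sequence repeats with period 5.
So u(86) = u(1 + ((86-1) mod 5)) = u(1) = 5.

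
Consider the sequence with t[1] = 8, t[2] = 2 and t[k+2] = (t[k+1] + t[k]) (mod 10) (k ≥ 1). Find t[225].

2

t[1] = 8, t[2] = 2, t[3] = 0, t[4] = 2, t[5] = 2, t[6] = 4, t[7] = 6, t[8] = 0, t[9] = 6, t[10] = 6, t[11] = 2, t[12] = 8, t[13] = 0, t[14] = 8, t[15] = 8, t[16] = 6, t[17] = 4, t[18] = 0, t[19] = 4, t[20] = 4, t[21] = 8, t[22] = 2.
The sequence repeats with period 20.
(225 - 1) mod 20 = 4, so t[225] = t[5] = 2.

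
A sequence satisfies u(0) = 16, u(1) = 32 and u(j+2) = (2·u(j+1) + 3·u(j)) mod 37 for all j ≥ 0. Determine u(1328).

11

u(0) = 16; u(1) = 32; u(2) = 1; u(3) = 24; u(4) = 14; u(5) = 26; u(6) = 20; u(7) = 7; u(8) = 0; u(9) = 21; u(10) = 5; u(11) = 36; u(12) = 13; u(13) = 23; u(14) = 11; u(15) = 17; u(16) = 30; u(17) = 0; u(18) = 16; u(19) = 32.
Since (u(18), u(19)) = (u(0), u(1)) = (16, 32) (two consecutive terms determine the rest), the sequence is periodic with period 18.
So u(1328) = u(0 + ((1328-0) mod 18)) = u(14) = 11.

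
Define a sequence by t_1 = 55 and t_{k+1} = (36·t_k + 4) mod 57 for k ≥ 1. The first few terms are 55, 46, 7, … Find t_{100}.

55

We have t_1 = 55; t_2 = 46; t_3 = 7; t_4 = 28; t_5 = 43; t_6 = 13; t_7 = 16; t_8 = 10; t_9 = 22; t_{10} = 55.
The sequence repeats with period 9.
(100 - 1) mod 9 = 0, so t_{100} = t_1 = 55.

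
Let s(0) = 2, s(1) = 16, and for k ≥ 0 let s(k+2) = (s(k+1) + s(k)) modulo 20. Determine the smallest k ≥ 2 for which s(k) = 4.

7

s(0) = 2,  s(1) = 16,  s(2) = 18,  s(3) = 14,  s(4) = 12,  s(5) = 6,  s(6) = 18,  s(7) = 4,  s(8) = 2,  s(9) = 6,  s(10) = 8,  s(11) = 14,  s(12) = 2,  s(13) = 16.
Since (s(12), s(13)) = (s(0), s(1)) = (2, 16) (two consecutive terms determine the rest), the sequence is periodic with period 12.
The value 4 first appears (with k ≥ 2) at s(7).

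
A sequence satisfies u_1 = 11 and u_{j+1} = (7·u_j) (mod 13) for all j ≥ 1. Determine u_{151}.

Computing terms: u_1 = 11,  u_2 = 12,  u_3 = 6,  u_4 = 3,  u_5 = 8,  u_6 = 4,  u_7 = 2,  u_8 = 1,  u_9 = 7,  u_{10} = 10,  u_{11} = 5,  u_{12} = 9,  u_{13} = 11.
The sequence repeats with period 12.
(151 - 1) mod 12 = 6, so u_{151} = u_7 = 2.

2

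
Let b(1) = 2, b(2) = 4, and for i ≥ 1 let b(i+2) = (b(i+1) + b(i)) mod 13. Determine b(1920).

9

We have b(1) = 2; b(2) = 4; b(3) = 6; b(4) = 10; b(5) = 3; b(6) = 0; b(7) = 3; b(8) = 3; b(9) = 6; b(10) = 9; b(11) = 2; b(12) = 11; b(13) = 0; b(14) = 11; b(15) = 11; b(16) = 9; b(17) = 7; b(18) = 3; b(19) = 10; b(20) = 0; b(21) = 10; b(22) = 10; b(23) = 7; b(24) = 4; b(25) = 11; b(26) = 2; b(27) = 0; b(28) = 2; b(29) = 2; b(30) = 4.
Since (b(29), b(30)) = (b(1), b(2)) = (2, 4) (two consecutive terms determine the rest), the sequence is periodic with period 28.
(1920 - 1) mod 28 = 15, so b(1920) = b(16) = 9.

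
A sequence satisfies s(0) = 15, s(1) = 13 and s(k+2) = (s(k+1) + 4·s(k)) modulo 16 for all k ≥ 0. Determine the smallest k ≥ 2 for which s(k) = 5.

5

Listing terms: s(0) = 15; s(1) = 13; s(2) = 9; s(3) = 13; s(4) = 1; s(5) = 5; s(6) = 9; s(7) = 13.
Since (s(6), s(7)) = (s(2), s(3)) = (9, 13) (two consecutive terms determine the rest), the sequence is eventually periodic: after a pre-period of length 2 it cycles with period 4.
The value 5 first appears (with k ≥ 2) at s(5).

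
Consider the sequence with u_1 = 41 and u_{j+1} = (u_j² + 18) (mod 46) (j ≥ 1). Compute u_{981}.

Computing terms: u_1 = 41,  u_2 = 43,  u_3 = 27,  u_4 = 11,  u_5 = 1,  u_6 = 19,  u_7 = 11.
Since u_7 = u_4 = 11, the sequence is eventually periodic: after a pre-period of length 3 it cycles with period 3.
For j ≥ 4, u_j depends only on (j - 4) mod 3. (981 - 4) mod 3 = 2, so u_{981} = u_6 = 19.

19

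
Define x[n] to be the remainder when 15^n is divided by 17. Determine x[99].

x[0] = 1,  x[1] = 15,  x[2] = 4,  x[3] = 9,  x[4] = 16,  x[5] = 2,  x[6] = 13,  x[7] = 8,  x[8] = 1.
Since x[8] = x[0] = 1, the sequence is periodic with period 8.
So x[99] = x[0 + ((99-0) mod 8)] = x[3] = 9.

9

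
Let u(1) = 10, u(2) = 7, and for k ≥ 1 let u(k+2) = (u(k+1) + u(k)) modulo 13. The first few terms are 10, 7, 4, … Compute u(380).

6

Computing terms: u(1) = 10,  u(2) = 7,  u(3) = 4,  u(4) = 11,  u(5) = 2,  u(6) = 0,  u(7) = 2,  u(8) = 2,  u(9) = 4,  u(10) = 6,  u(11) = 10,  u(12) = 3,  u(13) = 0,  u(14) = 3,  u(15) = 3,  u(16) = 6,  u(17) = 9,  u(18) = 2,  u(19) = 11,  u(20) = 0,  u(21) = 11,  u(22) = 11,  u(23) = 9,  u(24) = 7,  u(25) = 3,  u(26) = 10,  u(27) = 0,  u(28) = 10,  u(29) = 10,  u(30) = 7.
Since (u(29), u(30)) = (u(1), u(2)) = (10, 7) (two consecutive terms determine the rest), the sequence is periodic with period 28.
(380 - 1) mod 28 = 15, so u(380) = u(16) = 6.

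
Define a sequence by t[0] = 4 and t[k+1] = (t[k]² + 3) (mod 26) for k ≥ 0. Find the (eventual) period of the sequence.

10

We have t[0] = 4; t[1] = 19; t[2] = 0; t[3] = 3; t[4] = 12; t[5] = 17; t[6] = 6; t[7] = 13; t[8] = 16; t[9] = 25; t[10] = 4.
Since t[10] = t[0] = 4, the sequence is periodic with period 10.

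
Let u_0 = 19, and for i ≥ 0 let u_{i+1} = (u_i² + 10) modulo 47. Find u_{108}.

19

Listing terms: u_0 = 19; u_1 = 42; u_2 = 35; u_3 = 13; u_4 = 38; u_5 = 44; u_6 = 19.
The sequence repeats with period 6.
So u_{108} = u_{0 + ((108-0) mod 6)} = u_0 = 19.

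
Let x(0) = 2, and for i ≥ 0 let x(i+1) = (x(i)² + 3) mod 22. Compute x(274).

Computing terms: x(0) = 2; x(1) = 7; x(2) = 8; x(3) = 1; x(4) = 4; x(5) = 19; x(6) = 12; x(7) = 15; x(8) = 8.
Since x(8) = x(2) = 8, the sequence is eventually periodic: after a pre-period of length 2 it cycles with period 6.
For i ≥ 2, x(i) depends only on (i - 2) mod 6. (274 - 2) mod 6 = 2, so x(274) = x(4) = 4.

4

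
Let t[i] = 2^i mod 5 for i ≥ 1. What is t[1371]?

Computing terms: t[1] = 2, t[2] = 4, t[3] = 3, t[4] = 1, t[5] = 2.
Since t[5] = t[1] = 2, the sequence is periodic with period 4.
So t[1371] = t[1 + ((1371-1) mod 4)] = t[3] = 3.

3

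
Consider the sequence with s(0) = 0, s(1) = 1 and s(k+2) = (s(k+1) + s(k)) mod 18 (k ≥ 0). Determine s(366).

8

Listing terms: s(0) = 0,  s(1) = 1,  s(2) = 1,  s(3) = 2,  s(4) = 3,  s(5) = 5,  s(6) = 8,  s(7) = 13,  s(8) = 3,  s(9) = 16,  s(10) = 1,  s(11) = 17,  s(12) = 0,  s(13) = 17,  s(14) = 17,  s(15) = 16,  s(16) = 15,  s(17) = 13,  s(18) = 10,  s(19) = 5,  s(20) = 15,  s(21) = 2,  s(22) = 17,  s(23) = 1,  s(24) = 0,  s(25) = 1.
Since (s(24), s(25)) = (s(0), s(1)) = (0, 1) (two consecutive terms determine the rest), the sequence is periodic with period 24.
So s(366) = s(0 + ((366-0) mod 24)) = s(6) = 8.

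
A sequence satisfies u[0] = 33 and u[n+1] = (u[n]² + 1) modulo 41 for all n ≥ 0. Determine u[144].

Listing terms: u[0] = 33; u[1] = 24; u[2] = 3; u[3] = 10; u[4] = 19; u[5] = 34; u[6] = 9; u[7] = 0; u[8] = 1; u[9] = 2; u[10] = 5; u[11] = 26; u[12] = 21; u[13] = 32; u[14] = 0.
Since u[14] = u[7] = 0, the sequence is eventually periodic: after a pre-period of length 7 it cycles with period 7.
For n ≥ 7, u[n] depends only on (n - 7) mod 7. (144 - 7) mod 7 = 4, so u[144] = u[11] = 26.

26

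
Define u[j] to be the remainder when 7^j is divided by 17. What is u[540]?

Listing terms: u[0] = 1, u[1] = 7, u[2] = 15, u[3] = 3, u[4] = 4, u[5] = 11, u[6] = 9, u[7] = 12, u[8] = 16, u[9] = 10, u[10] = 2, u[11] = 14, u[12] = 13, u[13] = 6, u[14] = 8, u[15] = 5, u[16] = 1.
Since u[16] = u[0] = 1, the sequence is periodic with period 16.
(540 - 0) mod 16 = 12, so u[540] = u[12] = 13.

13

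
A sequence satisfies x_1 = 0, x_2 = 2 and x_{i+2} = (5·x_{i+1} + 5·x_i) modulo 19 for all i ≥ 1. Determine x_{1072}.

10

We have x_1 = 0; x_2 = 2; x_3 = 10; x_4 = 3; x_5 = 8; x_6 = 17; x_7 = 11; x_8 = 7; x_9 = 14; x_{10} = 10; x_{11} = 6; x_{12} = 4; x_{13} = 12; x_{14} = 4; x_{15} = 4; x_{16} = 2; x_{17} = 11; x_{18} = 8; x_{19} = 0; x_{20} = 2.
The sequence repeats with period 18.
(1072 - 1) mod 18 = 9, so x_{1072} = x_{10} = 10.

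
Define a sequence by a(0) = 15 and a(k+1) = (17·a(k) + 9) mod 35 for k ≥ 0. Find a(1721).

9

Computing terms: a(0) = 15,  a(1) = 19,  a(2) = 17,  a(3) = 18,  a(4) = 0,  a(5) = 9,  a(6) = 22,  a(7) = 33,  a(8) = 10,  a(9) = 4,  a(10) = 7,  a(11) = 23,  a(12) = 15.
The sequence repeats with period 12.
(1721 - 0) mod 12 = 5, so a(1721) = a(5) = 9.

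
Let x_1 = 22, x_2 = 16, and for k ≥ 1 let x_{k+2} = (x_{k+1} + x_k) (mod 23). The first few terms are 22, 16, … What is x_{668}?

Computing terms: x_1 = 22,  x_2 = 16,  x_3 = 15,  x_4 = 8,  x_5 = 0,  x_6 = 8,  x_7 = 8,  x_8 = 16,  x_9 = 1,  x_{10} = 17,  x_{11} = 18,  x_{12} = 12,  x_{13} = 7,  x_{14} = 19,  x_{15} = 3,  x_{16} = 22,  x_{17} = 2,  x_{18} = 1,  x_{19} = 3,  x_{20} = 4,  x_{21} = 7,  x_{22} = 11,  x_{23} = 18,  x_{24} = 6,  x_{25} = 1,  x_{26} = 7,  x_{27} = 8,  x_{28} = 15,  x_{29} = 0,  x_{30} = 15,  x_{31} = 15,  x_{32} = 7,  x_{33} = 22,  x_{34} = 6,  x_{35} = 5,  x_{36} = 11,  x_{37} = 16,  x_{38} = 4,  x_{39} = 20,  x_{40} = 1,  x_{41} = 21,  x_{42} = 22,  x_{43} = 20,  x_{44} = 19,  x_{45} = 16,  x_{46} = 12,  x_{47} = 5,  x_{48} = 17,  x_{49} = 22,  x_{50} = 16.
The sequence repeats with period 48.
So x_{668} = x_{1 + ((668-1) mod 48)} = x_{44} = 19.

19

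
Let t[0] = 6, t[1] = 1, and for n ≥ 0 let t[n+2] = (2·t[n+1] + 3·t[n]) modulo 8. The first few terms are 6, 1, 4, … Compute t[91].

3

t[0] = 6, t[1] = 1, t[2] = 4, t[3] = 3, t[4] = 2, t[5] = 5, t[6] = 0, t[7] = 7, t[8] = 6, t[9] = 1.
Since (t[8], t[9]) = (t[0], t[1]) = (6, 1) (two consecutive terms determine the rest), the sequence is periodic with period 8.
So t[91] = t[0 + ((91-0) mod 8)] = t[3] = 3.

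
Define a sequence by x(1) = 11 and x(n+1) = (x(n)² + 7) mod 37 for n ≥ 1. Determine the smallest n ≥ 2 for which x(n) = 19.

x(1) = 11, x(2) = 17, x(3) = 0, x(4) = 7, x(5) = 19, x(6) = 35, x(7) = 11.
The sequence repeats with period 6.
The value 19 first appears (with n ≥ 2) at x(5).

5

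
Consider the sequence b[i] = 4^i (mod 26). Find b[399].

Computing terms: b[0] = 1; b[1] = 4; b[2] = 16; b[3] = 12; b[4] = 22; b[5] = 10; b[6] = 14; b[7] = 4.
Since b[7] = b[1] = 4, the sequence is eventually periodic: after a pre-period of length 1 it cycles with period 6.
For i ≥ 1, b[i] depends only on (i - 1) mod 6. (399 - 1) mod 6 = 2, so b[399] = b[3] = 12.

12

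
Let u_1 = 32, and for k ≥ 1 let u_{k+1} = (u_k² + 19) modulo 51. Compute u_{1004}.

Computing terms: u_1 = 32,  u_2 = 23,  u_3 = 38,  u_4 = 35,  u_5 = 20,  u_6 = 11,  u_7 = 38.
Since u_7 = u_3 = 38, the sequence is eventually periodic: after a pre-period of length 2 it cycles with period 4.
For k ≥ 3, u_k depends only on (k - 3) mod 4. (1004 - 3) mod 4 = 1, so u_{1004} = u_4 = 35.

35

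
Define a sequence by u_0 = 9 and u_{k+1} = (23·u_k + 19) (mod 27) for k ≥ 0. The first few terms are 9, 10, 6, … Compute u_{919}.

Computing terms: u_0 = 9,  u_1 = 10,  u_2 = 6,  u_3 = 22,  u_4 = 12,  u_5 = 25,  u_6 = 0,  u_7 = 19,  u_8 = 24,  u_9 = 4,  u_{10} = 3,  u_{11} = 7,  u_{12} = 18,  u_{13} = 1,  u_{14} = 15,  u_{15} = 13,  u_{16} = 21,  u_{17} = 16,  u_{18} = 9.
Since u_{18} = u_0 = 9, the sequence is periodic with period 18.
(919 - 0) mod 18 = 1, so u_{919} = u_1 = 10.

10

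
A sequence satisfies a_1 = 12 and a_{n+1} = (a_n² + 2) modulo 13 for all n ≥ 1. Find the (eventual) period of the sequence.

Listing terms: a_1 = 12, a_2 = 3, a_3 = 11, a_4 = 6, a_5 = 12.
Since a_5 = a_1 = 12, the sequence is periodic with period 4.

4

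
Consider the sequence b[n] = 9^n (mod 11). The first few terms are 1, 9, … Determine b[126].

b[0] = 1, b[1] = 9, b[2] = 4, b[3] = 3, b[4] = 5, b[5] = 1.
Since b[5] = b[0] = 1, the sequence is periodic with period 5.
(126 - 0) mod 5 = 1, so b[126] = b[1] = 9.

9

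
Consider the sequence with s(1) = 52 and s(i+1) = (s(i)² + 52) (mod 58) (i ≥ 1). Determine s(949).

We have s(1) = 52; s(2) = 30; s(3) = 24; s(4) = 48; s(5) = 36; s(6) = 14; s(7) = 16; s(8) = 18; s(9) = 28; s(10) = 24.
Since s(10) = s(3) = 24, the sequence is eventually periodic: after a pre-period of length 2 it cycles with period 7.
For i ≥ 3, s(i) depends only on (i - 3) mod 7. (949 - 3) mod 7 = 1, so s(949) = s(4) = 48.

48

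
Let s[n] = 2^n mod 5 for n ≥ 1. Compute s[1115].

3

Listing terms: s[1] = 2, s[2] = 4, s[3] = 3, s[4] = 1, s[5] = 2.
The sequence repeats with period 4.
(1115 - 1) mod 4 = 2, so s[1115] = s[3] = 3.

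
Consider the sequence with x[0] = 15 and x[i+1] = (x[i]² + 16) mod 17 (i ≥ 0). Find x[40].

7

x[0] = 15, x[1] = 3, x[2] = 8, x[3] = 12, x[4] = 7, x[5] = 14, x[6] = 8.
Since x[6] = x[2] = 8, the sequence is eventually periodic: after a pre-period of length 2 it cycles with period 4.
For i ≥ 2, x[i] depends only on (i - 2) mod 4. (40 - 2) mod 4 = 2, so x[40] = x[4] = 7.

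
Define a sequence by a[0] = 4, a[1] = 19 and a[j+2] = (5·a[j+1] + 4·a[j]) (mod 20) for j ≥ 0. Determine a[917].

Listing terms: a[0] = 4, a[1] = 19, a[2] = 11, a[3] = 11, a[4] = 19, a[5] = 19, a[6] = 11.
Since (a[5], a[6]) = (a[1], a[2]) = (19, 11) (two consecutive terms determine the rest), the sequence is eventually periodic: after a pre-period of length 1 it cycles with period 4.
For j ≥ 1, a[j] depends only on (j - 1) mod 4. (917 - 1) mod 4 = 0, so a[917] = a[1] = 19.

19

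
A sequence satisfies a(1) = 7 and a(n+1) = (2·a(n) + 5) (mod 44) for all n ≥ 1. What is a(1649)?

We have a(1) = 7; a(2) = 19; a(3) = 43; a(4) = 3; a(5) = 11; a(6) = 27; a(7) = 15; a(8) = 35; a(9) = 31; a(10) = 23; a(11) = 7.
The sequence repeats with period 10.
So a(1649) = a(1 + ((1649-1) mod 10)) = a(9) = 31.

31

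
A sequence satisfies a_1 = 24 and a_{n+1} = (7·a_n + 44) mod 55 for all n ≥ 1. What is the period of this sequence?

Listing terms: a_1 = 24; a_2 = 47; a_3 = 43; a_4 = 15; a_5 = 39; a_6 = 42; a_7 = 8; a_8 = 45; a_9 = 29; a_{10} = 27; a_{11} = 13; a_{12} = 25; a_{13} = 54; a_{14} = 37; a_{15} = 28; a_{16} = 20; a_{17} = 19; a_{18} = 12; a_{19} = 18; a_{20} = 5; a_{21} = 24.
The sequence repeats with period 20.

20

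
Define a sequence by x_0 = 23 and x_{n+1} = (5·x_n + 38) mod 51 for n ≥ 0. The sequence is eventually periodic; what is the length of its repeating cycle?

Listing terms: x_0 = 23,  x_1 = 0,  x_2 = 38,  x_3 = 24,  x_4 = 5,  x_5 = 12,  x_6 = 47,  x_7 = 18,  x_8 = 26,  x_9 = 15,  x_{10} = 11,  x_{11} = 42,  x_{12} = 44,  x_{13} = 3,  x_{14} = 2,  x_{15} = 48,  x_{16} = 23.
The sequence repeats with period 16.

16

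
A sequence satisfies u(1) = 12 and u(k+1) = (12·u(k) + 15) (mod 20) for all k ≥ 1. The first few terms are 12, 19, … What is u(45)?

7

u(1) = 12, u(2) = 19, u(3) = 3, u(4) = 11, u(5) = 7, u(6) = 19.
Since u(6) = u(2) = 19, the sequence is eventually periodic: after a pre-period of length 1 it cycles with period 4.
For k ≥ 2, u(k) depends only on (k - 2) mod 4. (45 - 2) mod 4 = 3, so u(45) = u(5) = 7.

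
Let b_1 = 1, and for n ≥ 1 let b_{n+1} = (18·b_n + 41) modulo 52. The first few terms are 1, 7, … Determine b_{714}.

7

b_1 = 1; b_2 = 7; b_3 = 11; b_4 = 31; b_5 = 27; b_6 = 7.
Since b_6 = b_2 = 7, the sequence is eventually periodic: after a pre-period of length 1 it cycles with period 4.
For n ≥ 2, b_n depends only on (n - 2) mod 4. (714 - 2) mod 4 = 0, so b_{714} = b_2 = 7.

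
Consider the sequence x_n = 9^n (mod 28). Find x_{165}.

1

Computing terms: x_1 = 9,  x_2 = 25,  x_3 = 1,  x_4 = 9.
The sequence repeats with period 3.
So x_{165} = x_{1 + ((165-1) mod 3)} = x_3 = 1.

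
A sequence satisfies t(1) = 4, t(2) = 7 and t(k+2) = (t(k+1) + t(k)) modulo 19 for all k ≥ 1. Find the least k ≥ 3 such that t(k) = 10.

Computing terms: t(1) = 4, t(2) = 7, t(3) = 11, t(4) = 18, t(5) = 10, t(6) = 9, t(7) = 0, t(8) = 9, t(9) = 9, t(10) = 18, t(11) = 8, t(12) = 7, t(13) = 15, t(14) = 3, t(15) = 18, t(16) = 2, t(17) = 1, t(18) = 3, t(19) = 4, t(20) = 7.
Since (t(19), t(20)) = (t(1), t(2)) = (4, 7) (two consecutive terms determine the rest), the sequence is periodic with period 18.
The value 10 first appears (with k ≥ 3) at t(5).

5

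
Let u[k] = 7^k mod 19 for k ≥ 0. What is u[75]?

1

We have u[0] = 1; u[1] = 7; u[2] = 11; u[3] = 1.
The sequence repeats with period 3.
So u[75] = u[0 + ((75-0) mod 3)] = u[0] = 1.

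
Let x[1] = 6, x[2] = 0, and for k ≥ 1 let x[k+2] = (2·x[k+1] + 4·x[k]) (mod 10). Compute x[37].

x[1] = 6, x[2] = 0, x[3] = 4, x[4] = 8, x[5] = 2, x[6] = 6, x[7] = 0.
The sequence repeats with period 5.
So x[37] = x[1 + ((37-1) mod 5)] = x[2] = 0.

0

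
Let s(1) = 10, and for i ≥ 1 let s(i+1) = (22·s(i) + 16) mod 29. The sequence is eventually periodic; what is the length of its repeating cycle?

14

Listing terms: s(1) = 10; s(2) = 4; s(3) = 17; s(4) = 13; s(5) = 12; s(6) = 19; s(7) = 28; s(8) = 23; s(9) = 0; s(10) = 16; s(11) = 20; s(12) = 21; s(13) = 14; s(14) = 5; s(15) = 10.
The sequence repeats with period 14.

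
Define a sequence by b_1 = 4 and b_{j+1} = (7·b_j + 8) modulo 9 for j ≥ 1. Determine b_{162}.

2

Listing terms: b_1 = 4,  b_2 = 0,  b_3 = 8,  b_4 = 1,  b_5 = 6,  b_6 = 5,  b_7 = 7,  b_8 = 3,  b_9 = 2,  b_{10} = 4.
Since b_{10} = b_1 = 4, the sequence is periodic with period 9.
So b_{162} = b_{1 + ((162-1) mod 9)} = b_9 = 2.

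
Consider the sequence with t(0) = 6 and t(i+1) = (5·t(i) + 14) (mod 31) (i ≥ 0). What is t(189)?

6

t(0) = 6; t(1) = 13; t(2) = 17; t(3) = 6.
Since t(3) = t(0) = 6, the sequence is periodic with period 3.
So t(189) = t(0 + ((189-0) mod 3)) = t(0) = 6.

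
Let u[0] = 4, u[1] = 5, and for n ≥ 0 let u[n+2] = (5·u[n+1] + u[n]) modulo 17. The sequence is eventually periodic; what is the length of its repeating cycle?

36

u[0] = 4; u[1] = 5; u[2] = 12; u[3] = 14; u[4] = 14; u[5] = 16; u[6] = 9; u[7] = 10; u[8] = 8; u[9] = 16; u[10] = 3; u[11] = 14; u[12] = 5; u[13] = 5; u[14] = 13; u[15] = 2; u[16] = 6; u[17] = 15; u[18] = 13; u[19] = 12; u[20] = 5; u[21] = 3; u[22] = 3; u[23] = 1; u[24] = 8; u[25] = 7; u[26] = 9; u[27] = 1; u[28] = 14; u[29] = 3; u[30] = 12; u[31] = 12; u[32] = 4; u[33] = 15; u[34] = 11; u[35] = 2; u[36] = 4; u[37] = 5.
Since (u[36], u[37]) = (u[0], u[1]) = (4, 5) (two consecutive terms determine the rest), the sequence is periodic with period 36.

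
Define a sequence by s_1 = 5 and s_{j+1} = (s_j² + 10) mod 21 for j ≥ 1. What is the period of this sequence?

3

Listing terms: s_1 = 5; s_2 = 14; s_3 = 17; s_4 = 5.
Since s_4 = s_1 = 5, the sequence is periodic with period 3.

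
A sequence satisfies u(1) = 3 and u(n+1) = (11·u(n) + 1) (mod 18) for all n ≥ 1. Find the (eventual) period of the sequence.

6

We have u(1) = 3; u(2) = 16; u(3) = 15; u(4) = 4; u(5) = 9; u(6) = 10; u(7) = 3.
Since u(7) = u(1) = 3, the sequence is periodic with period 6.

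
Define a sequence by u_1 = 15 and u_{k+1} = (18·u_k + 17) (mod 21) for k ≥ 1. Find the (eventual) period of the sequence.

3

We have u_1 = 15,  u_2 = 14,  u_3 = 17,  u_4 = 8,  u_5 = 14.
Since u_5 = u_2 = 14, the sequence is eventually periodic: after a pre-period of length 1 it cycles with period 3.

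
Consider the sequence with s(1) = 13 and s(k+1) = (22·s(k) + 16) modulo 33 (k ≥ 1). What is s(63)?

s(1) = 13; s(2) = 5; s(3) = 27; s(4) = 16; s(5) = 5.
Since s(5) = s(2) = 5, the sequence is eventually periodic: after a pre-period of length 1 it cycles with period 3.
For k ≥ 2, s(k) depends only on (k - 2) mod 3. (63 - 2) mod 3 = 1, so s(63) = s(3) = 27.

27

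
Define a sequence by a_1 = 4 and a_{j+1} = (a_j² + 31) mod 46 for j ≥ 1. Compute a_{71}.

Computing terms: a_1 = 4; a_2 = 1; a_3 = 32; a_4 = 43; a_5 = 40; a_6 = 21; a_7 = 12; a_8 = 37; a_9 = 20; a_{10} = 17; a_{11} = 44; a_{12} = 35; a_{13} = 14; a_{14} = 43.
Since a_{14} = a_4 = 43, the sequence is eventually periodic: after a pre-period of length 3 it cycles with period 10.
For j ≥ 4, a_j depends only on (j - 4) mod 10. (71 - 4) mod 10 = 7, so a_{71} = a_{11} = 44.

44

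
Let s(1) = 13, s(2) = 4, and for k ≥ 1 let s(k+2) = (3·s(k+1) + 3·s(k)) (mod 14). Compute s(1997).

We have s(1) = 13, s(2) = 4, s(3) = 9, s(4) = 11, s(5) = 4, s(6) = 3, s(7) = 7, s(8) = 2, s(9) = 13, s(10) = 3, s(11) = 6, s(12) = 13, s(13) = 1, s(14) = 0, s(15) = 3, s(16) = 9, s(17) = 8, s(18) = 9, s(19) = 9, s(20) = 12, s(21) = 7, s(22) = 1, s(23) = 10, s(24) = 5, s(25) = 3, s(26) = 10, s(27) = 11, s(28) = 7, s(29) = 12, s(30) = 1, s(31) = 11, s(32) = 8, s(33) = 1, s(34) = 13, s(35) = 0, s(36) = 11, s(37) = 5, s(38) = 6, s(39) = 5, s(40) = 5, s(41) = 2, s(42) = 7, s(43) = 13, s(44) = 4.
Since (s(43), s(44)) = (s(1), s(2)) = (13, 4) (two consecutive terms determine the rest), the sequence is periodic with period 42.
(1997 - 1) mod 42 = 22, so s(1997) = s(23) = 10.

10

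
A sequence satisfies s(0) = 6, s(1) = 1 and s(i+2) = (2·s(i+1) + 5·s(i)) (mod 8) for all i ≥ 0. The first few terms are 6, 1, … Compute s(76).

2

Listing terms: s(0) = 6,  s(1) = 1,  s(2) = 0,  s(3) = 5,  s(4) = 2,  s(5) = 5,  s(6) = 4,  s(7) = 1,  s(8) = 6,  s(9) = 1.
Since (s(8), s(9)) = (s(0), s(1)) = (6, 1) (two consecutive terms determine the rest), the sequence is periodic with period 8.
(76 - 0) mod 8 = 4, so s(76) = s(4) = 2.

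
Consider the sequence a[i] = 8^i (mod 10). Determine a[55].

Listing terms: a[1] = 8,  a[2] = 4,  a[3] = 2,  a[4] = 6,  a[5] = 8.
The sequence repeats with period 4.
(55 - 1) mod 4 = 2, so a[55] = a[3] = 2.

2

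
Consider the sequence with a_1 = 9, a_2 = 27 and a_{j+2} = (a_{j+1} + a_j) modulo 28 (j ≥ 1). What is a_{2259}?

8

Listing terms: a_1 = 9, a_2 = 27, a_3 = 8, a_4 = 7, a_5 = 15, a_6 = 22, a_7 = 9, a_8 = 3, a_9 = 12, a_{10} = 15, a_{11} = 27, a_{12} = 14, a_{13} = 13, a_{14} = 27, a_{15} = 12, a_{16} = 11, a_{17} = 23, a_{18} = 6, a_{19} = 1, a_{20} = 7, a_{21} = 8, a_{22} = 15, a_{23} = 23, a_{24} = 10, a_{25} = 5, a_{26} = 15, a_{27} = 20, a_{28} = 7, a_{29} = 27, a_{30} = 6, a_{31} = 5, a_{32} = 11, a_{33} = 16, a_{34} = 27, a_{35} = 15, a_{36} = 14, a_{37} = 1, a_{38} = 15, a_{39} = 16, a_{40} = 3, a_{41} = 19, a_{42} = 22, a_{43} = 13, a_{44} = 7, a_{45} = 20, a_{46} = 27, a_{47} = 19, a_{48} = 18, a_{49} = 9, a_{50} = 27.
Since (a_{49}, a_{50}) = (a_1, a_2) = (9, 27) (two consecutive terms determine the rest), the sequence is periodic with period 48.
So a_{2259} = a_{1 + ((2259-1) mod 48)} = a_3 = 8.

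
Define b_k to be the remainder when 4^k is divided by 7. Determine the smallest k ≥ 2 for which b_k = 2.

2

We have b_1 = 4; b_2 = 2; b_3 = 1; b_4 = 4.
Since b_4 = b_1 = 4, the sequence is periodic with period 3.
The value 2 first appears (with k ≥ 2) at b_2.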